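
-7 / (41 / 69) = -483 / 41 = -11.78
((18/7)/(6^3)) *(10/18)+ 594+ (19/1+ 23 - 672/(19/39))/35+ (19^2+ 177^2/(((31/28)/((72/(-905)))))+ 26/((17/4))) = -9100134460387/6850694340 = -1328.35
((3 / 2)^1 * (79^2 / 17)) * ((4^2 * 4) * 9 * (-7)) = -37745568 / 17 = -2220327.53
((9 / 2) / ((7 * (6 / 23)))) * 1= 69 / 28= 2.46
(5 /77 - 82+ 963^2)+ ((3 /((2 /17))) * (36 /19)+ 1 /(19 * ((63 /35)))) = 12210225343 /13167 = 927335.41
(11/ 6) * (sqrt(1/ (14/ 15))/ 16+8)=11 * sqrt(210)/ 1344+44/ 3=14.79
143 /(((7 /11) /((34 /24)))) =26741 /84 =318.35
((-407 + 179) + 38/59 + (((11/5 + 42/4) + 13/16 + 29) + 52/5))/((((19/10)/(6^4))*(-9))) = 14820714/1121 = 13220.98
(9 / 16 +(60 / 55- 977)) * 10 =-858305 / 88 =-9753.47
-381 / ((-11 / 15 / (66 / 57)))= 11430 / 19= 601.58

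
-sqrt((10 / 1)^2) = -10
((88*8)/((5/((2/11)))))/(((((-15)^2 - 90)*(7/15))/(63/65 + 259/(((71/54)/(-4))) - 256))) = -616105856/1453725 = -423.81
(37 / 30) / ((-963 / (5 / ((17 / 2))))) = -37 / 49113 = -0.00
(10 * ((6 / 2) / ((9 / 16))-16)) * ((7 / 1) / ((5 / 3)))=-448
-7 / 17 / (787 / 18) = -126 / 13379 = -0.01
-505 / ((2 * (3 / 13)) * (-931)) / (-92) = -6565 / 513912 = -0.01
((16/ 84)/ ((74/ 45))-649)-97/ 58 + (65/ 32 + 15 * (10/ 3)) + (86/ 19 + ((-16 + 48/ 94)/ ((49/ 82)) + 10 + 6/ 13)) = -609.46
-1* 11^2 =-121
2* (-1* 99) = -198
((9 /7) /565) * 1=9 /3955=0.00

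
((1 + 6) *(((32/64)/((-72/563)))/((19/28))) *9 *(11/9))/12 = -303457/8208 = -36.97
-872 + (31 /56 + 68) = -44993 /56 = -803.45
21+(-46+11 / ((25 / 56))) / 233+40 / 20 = 133441 / 5825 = 22.91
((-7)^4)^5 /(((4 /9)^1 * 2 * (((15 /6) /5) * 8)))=718130396678508009 /32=22441574896203375.28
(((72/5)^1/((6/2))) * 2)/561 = 16/935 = 0.02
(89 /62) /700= 89 /43400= 0.00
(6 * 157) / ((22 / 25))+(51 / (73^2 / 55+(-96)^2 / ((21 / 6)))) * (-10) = 12374106975 / 11561693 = 1070.27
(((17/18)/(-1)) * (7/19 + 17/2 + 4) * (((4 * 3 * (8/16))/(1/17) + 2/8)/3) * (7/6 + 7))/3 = -55533611/49248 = -1127.63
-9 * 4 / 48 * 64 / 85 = -48 / 85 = -0.56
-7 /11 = -0.64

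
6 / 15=2 / 5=0.40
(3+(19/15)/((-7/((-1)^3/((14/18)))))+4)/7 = 1772/1715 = 1.03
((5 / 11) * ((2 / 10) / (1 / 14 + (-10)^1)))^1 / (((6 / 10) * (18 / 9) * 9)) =-35 / 41283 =-0.00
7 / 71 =0.10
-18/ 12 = -3/ 2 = -1.50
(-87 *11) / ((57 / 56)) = -17864 / 19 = -940.21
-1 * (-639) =639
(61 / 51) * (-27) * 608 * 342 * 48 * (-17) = 5479529472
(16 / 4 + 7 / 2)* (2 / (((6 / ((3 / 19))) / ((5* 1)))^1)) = 75 / 38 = 1.97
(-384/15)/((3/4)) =-512/15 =-34.13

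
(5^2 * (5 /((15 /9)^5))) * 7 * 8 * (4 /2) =27216 /25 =1088.64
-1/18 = -0.06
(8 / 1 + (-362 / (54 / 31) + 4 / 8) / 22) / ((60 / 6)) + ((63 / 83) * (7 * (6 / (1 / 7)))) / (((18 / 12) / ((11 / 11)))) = 146553887 / 986040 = 148.63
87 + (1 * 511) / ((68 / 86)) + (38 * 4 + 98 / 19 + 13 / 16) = 891.24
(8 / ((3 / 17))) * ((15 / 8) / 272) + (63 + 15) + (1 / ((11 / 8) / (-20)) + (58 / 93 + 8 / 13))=13832255 / 212784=65.01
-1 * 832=-832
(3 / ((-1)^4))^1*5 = 15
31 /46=0.67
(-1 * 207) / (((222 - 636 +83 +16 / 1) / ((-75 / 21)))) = -115 / 49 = -2.35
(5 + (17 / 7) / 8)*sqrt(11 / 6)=99*sqrt(66) / 112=7.18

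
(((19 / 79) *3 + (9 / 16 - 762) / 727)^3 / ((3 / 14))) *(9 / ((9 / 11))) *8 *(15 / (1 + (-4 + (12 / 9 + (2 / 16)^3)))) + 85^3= 297551770385195296067095 / 484412380794041509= 614253.03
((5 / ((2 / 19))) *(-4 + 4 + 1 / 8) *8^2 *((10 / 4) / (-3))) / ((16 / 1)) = -475 / 24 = -19.79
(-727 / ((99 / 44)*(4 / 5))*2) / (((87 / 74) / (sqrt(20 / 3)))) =-1075960*sqrt(15) / 2349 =-1774.02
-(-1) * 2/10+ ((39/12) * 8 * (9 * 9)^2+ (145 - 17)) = 853571/5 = 170714.20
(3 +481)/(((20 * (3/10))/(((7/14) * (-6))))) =-242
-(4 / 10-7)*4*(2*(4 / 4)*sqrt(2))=264*sqrt(2) / 5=74.67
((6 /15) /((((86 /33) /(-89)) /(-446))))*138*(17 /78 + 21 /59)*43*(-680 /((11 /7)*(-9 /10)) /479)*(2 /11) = 45907965503680 /12123969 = 3786545.93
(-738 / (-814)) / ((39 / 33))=369 / 481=0.77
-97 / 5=-19.40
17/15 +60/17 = 1189/255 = 4.66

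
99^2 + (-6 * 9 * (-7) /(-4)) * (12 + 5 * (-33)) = 48519 /2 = 24259.50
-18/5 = -3.60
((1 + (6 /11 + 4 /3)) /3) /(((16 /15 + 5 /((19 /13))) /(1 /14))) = 9025 /590898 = 0.02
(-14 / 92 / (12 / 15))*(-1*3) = 105 / 184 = 0.57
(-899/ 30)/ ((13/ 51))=-15283/ 130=-117.56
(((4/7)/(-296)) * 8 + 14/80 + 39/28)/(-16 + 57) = 16083/424760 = 0.04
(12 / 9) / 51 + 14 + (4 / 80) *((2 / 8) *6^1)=86299 / 6120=14.10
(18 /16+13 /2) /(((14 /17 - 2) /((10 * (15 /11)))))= -15555 /176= -88.38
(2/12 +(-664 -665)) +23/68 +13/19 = -5146595/3876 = -1327.81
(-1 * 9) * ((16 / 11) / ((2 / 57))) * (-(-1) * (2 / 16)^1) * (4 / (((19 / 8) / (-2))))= 1728 / 11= 157.09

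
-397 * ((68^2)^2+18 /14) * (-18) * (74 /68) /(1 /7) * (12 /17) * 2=474875429036184 /289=1643167574519.67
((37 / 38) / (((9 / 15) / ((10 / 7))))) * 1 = 925 / 399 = 2.32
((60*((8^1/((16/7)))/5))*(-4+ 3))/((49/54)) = -324/7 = -46.29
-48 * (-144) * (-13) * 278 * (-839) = 20958193152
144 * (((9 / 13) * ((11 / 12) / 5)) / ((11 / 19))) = 2052 / 65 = 31.57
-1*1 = -1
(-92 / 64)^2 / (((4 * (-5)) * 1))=-529 / 5120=-0.10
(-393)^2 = 154449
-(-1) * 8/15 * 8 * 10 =128/3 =42.67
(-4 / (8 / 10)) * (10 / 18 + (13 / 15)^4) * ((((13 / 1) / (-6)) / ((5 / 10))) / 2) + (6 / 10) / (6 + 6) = 12.18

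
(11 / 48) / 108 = 11 / 5184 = 0.00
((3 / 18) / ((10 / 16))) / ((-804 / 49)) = -49 / 3015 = -0.02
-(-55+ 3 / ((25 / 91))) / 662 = 551 / 8275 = 0.07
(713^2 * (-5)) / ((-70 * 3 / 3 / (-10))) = -2541845 / 7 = -363120.71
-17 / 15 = -1.13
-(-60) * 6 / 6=60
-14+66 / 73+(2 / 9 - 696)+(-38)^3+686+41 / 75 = -901639321 / 16425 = -54894.33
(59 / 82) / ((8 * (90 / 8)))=59 / 7380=0.01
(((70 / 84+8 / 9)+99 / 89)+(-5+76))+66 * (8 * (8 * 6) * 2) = 81320459 / 1602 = 50761.83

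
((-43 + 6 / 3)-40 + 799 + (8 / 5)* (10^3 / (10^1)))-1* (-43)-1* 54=867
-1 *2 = -2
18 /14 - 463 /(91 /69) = -31830 /91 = -349.78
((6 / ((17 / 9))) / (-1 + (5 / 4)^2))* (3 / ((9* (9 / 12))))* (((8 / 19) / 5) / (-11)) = -1024 / 53295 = -0.02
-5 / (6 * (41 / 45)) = -0.91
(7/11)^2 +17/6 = 2351/726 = 3.24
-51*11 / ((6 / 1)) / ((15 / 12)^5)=-95744 / 3125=-30.64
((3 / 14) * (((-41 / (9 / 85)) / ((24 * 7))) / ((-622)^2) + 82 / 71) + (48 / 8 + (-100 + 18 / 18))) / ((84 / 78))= -233704321610383 / 2713474382976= -86.13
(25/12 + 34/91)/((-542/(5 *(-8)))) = 0.18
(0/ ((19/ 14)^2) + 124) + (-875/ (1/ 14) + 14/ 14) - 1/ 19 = -230376/ 19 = -12125.05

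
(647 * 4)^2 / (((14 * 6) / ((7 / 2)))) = 837218 / 3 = 279072.67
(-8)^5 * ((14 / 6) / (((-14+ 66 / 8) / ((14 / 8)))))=1605632 / 69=23270.03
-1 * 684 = -684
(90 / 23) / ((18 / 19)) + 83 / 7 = 15.99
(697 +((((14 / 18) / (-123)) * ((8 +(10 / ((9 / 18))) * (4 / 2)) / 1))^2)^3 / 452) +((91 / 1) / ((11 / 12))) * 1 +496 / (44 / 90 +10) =156170054013725129360767 / 185131933649569724697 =843.56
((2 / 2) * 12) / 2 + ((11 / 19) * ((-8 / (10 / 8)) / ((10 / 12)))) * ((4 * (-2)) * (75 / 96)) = 642 / 19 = 33.79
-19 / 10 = -1.90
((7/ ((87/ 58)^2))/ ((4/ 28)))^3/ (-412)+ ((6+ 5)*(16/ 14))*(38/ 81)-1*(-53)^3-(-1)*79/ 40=3129682094831/ 21024360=148859.80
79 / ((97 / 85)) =6715 / 97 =69.23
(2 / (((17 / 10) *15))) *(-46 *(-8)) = 1472 / 51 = 28.86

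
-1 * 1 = -1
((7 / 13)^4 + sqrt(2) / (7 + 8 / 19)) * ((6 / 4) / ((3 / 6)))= 7203 / 28561 + 19 * sqrt(2) / 47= 0.82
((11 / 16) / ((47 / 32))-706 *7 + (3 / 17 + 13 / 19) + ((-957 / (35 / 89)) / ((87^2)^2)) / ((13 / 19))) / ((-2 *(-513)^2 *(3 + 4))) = 22472712507067231 / 16758390293677640790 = 0.00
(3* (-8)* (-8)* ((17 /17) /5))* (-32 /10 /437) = -0.28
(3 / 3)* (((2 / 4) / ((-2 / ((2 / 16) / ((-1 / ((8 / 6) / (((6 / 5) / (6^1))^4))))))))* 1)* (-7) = -4375 / 24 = -182.29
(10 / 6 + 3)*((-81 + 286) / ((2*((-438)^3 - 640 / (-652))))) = -233905 / 41089531128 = -0.00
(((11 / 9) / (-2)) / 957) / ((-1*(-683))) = -1 / 1069578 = -0.00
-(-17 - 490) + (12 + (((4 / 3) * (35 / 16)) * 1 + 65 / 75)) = 31367 / 60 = 522.78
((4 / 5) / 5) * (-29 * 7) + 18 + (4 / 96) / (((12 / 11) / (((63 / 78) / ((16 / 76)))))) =-3577633 / 249600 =-14.33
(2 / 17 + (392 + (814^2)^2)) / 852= 3731784406669 / 7242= 515297487.80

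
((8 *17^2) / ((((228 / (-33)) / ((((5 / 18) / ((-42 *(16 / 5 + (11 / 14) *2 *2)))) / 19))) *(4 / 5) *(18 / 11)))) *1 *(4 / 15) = 874225 / 233694072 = 0.00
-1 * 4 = -4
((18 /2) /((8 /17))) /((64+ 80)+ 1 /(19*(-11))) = 31977 /240760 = 0.13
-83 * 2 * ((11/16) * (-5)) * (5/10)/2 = 4565/32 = 142.66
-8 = -8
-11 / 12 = -0.92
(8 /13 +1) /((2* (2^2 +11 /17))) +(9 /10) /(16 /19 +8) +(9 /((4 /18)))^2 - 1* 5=940623479 /575120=1635.53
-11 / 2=-5.50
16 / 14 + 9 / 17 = 199 / 119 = 1.67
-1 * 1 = -1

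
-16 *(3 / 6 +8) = -136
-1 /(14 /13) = -13 /14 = -0.93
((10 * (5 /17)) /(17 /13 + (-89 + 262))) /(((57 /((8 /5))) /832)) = 432640 /1097877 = 0.39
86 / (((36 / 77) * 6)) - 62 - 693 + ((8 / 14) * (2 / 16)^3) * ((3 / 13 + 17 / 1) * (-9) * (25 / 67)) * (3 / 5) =-17035276 / 23517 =-724.38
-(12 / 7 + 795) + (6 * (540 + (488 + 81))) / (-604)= -1707543 / 2114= -807.73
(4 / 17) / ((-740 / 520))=-104 / 629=-0.17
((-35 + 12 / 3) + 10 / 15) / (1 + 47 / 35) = -3185 / 246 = -12.95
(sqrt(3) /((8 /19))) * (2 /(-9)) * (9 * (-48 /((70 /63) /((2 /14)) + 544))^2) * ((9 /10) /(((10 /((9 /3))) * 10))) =-747954 * sqrt(3) /770661125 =-0.00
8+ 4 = 12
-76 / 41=-1.85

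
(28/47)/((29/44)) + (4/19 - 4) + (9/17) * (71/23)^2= 502892089/232891721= 2.16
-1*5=-5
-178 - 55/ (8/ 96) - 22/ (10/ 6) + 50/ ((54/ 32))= -110912/ 135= -821.57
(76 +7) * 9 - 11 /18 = 746.39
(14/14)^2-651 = -650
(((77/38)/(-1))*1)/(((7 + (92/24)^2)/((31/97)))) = -3906/130853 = -0.03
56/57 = 0.98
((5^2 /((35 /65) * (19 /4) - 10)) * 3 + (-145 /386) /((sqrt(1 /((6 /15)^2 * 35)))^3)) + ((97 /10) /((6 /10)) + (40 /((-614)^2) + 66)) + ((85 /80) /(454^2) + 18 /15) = 14692932450963581 /200478661442880 - 812 * sqrt(35) /965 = 68.31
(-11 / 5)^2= 121 / 25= 4.84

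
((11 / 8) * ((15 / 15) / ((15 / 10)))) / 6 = 11 / 72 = 0.15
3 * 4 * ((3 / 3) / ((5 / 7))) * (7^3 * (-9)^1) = -259308 / 5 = -51861.60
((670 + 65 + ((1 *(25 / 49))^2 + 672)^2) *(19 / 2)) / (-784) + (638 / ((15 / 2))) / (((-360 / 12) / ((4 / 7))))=-348722052294614 / 63556931025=-5486.77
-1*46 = -46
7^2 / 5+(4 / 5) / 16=197 / 20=9.85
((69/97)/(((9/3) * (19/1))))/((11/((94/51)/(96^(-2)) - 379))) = 6493475/344641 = 18.84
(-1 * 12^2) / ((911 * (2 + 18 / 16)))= -0.05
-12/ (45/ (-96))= 128/ 5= 25.60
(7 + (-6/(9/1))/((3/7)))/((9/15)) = 245/27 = 9.07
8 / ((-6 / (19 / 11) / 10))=-760 / 33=-23.03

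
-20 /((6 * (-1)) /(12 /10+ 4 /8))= 17 /3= 5.67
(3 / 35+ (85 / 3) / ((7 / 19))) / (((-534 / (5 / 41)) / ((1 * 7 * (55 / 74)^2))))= -6113525 / 89918658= -0.07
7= 7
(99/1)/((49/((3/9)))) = 33/49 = 0.67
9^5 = 59049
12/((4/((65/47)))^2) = 12675/8836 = 1.43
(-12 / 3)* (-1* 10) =40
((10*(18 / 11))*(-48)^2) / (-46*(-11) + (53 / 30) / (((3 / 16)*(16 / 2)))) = 18662400 / 251053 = 74.34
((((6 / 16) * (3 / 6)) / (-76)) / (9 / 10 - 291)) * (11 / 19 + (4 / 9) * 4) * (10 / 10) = 2015 / 100537056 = 0.00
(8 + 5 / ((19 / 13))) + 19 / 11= 2748 / 209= 13.15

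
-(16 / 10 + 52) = -268 / 5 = -53.60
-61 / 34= -1.79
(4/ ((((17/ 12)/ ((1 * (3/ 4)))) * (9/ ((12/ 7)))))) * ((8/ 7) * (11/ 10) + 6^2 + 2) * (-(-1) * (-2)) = -131904/ 4165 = -31.67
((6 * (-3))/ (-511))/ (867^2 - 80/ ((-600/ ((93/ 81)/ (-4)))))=14580/ 311131578149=0.00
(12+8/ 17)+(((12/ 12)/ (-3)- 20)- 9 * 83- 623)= -70271/ 51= -1377.86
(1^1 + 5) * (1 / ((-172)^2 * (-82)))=-3 / 1212944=-0.00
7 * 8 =56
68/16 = 4.25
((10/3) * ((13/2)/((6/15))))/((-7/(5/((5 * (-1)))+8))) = -325/6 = -54.17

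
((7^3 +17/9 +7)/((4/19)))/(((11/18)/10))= 27351.36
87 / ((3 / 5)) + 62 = 207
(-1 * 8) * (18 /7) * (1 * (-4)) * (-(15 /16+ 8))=-5148 /7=-735.43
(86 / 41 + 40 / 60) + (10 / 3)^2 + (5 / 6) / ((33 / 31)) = 39665 / 2706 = 14.66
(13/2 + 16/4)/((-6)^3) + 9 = 1289/144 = 8.95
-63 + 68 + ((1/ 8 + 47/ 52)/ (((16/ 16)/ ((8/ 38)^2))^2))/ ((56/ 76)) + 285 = 181010722/ 624169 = 290.00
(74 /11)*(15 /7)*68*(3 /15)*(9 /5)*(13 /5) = 1766232 /1925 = 917.52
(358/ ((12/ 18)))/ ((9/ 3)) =179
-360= -360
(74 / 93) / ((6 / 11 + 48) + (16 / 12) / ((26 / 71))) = 5291 / 347014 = 0.02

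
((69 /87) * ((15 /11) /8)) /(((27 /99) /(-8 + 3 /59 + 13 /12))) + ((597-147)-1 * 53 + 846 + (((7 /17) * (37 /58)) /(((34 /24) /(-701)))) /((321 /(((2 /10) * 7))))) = 31466947703231 /25396441440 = 1239.03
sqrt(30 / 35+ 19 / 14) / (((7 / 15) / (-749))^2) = 2576025*sqrt(434) / 14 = 3833247.87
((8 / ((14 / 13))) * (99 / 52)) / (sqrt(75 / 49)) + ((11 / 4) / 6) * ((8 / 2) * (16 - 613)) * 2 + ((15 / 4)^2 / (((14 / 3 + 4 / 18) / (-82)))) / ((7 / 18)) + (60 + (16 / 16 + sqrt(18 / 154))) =-3368921 / 1232 + 3 * sqrt(77) / 77 + 33 * sqrt(3) / 5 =-2722.74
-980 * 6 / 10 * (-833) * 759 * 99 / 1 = 36804362364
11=11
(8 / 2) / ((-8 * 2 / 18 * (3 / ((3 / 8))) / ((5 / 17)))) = -45 / 272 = -0.17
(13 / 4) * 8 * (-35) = -910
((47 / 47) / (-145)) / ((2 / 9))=-9 / 290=-0.03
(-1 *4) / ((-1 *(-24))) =-1 / 6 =-0.17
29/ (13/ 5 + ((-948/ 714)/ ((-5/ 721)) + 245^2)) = 493/ 1023724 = 0.00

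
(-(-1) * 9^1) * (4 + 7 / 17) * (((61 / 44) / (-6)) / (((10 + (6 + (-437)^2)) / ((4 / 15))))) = -183 / 14285678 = -0.00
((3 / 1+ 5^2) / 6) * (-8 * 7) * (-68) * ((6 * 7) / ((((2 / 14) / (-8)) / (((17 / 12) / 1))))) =-177635584 / 3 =-59211861.33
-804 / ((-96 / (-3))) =-201 / 8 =-25.12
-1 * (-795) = 795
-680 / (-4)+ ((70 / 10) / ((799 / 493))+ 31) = 9650 / 47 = 205.32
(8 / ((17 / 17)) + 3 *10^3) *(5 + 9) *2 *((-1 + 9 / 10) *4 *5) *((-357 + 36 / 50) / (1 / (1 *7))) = 10502564352 / 25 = 420102574.08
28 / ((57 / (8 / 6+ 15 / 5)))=364 / 171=2.13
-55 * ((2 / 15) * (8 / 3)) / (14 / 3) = -88 / 21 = -4.19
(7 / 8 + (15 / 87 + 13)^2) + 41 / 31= 36647497 / 208568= 175.71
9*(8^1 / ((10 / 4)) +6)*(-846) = -70048.80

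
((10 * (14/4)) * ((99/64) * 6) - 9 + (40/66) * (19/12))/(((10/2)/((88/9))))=1003633/1620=619.53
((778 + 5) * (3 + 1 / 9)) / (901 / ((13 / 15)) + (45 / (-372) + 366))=1308944 / 755219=1.73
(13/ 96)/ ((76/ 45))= 195/ 2432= 0.08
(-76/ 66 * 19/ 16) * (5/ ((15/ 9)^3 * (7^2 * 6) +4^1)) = -5415/ 1081168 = -0.01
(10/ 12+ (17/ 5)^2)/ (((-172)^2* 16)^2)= 1859/ 33608181350400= 0.00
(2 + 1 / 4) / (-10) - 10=-409 / 40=-10.22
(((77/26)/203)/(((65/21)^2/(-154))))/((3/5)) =-124509/318565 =-0.39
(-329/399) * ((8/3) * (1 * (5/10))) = -188/171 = -1.10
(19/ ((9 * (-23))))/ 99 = -19/ 20493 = -0.00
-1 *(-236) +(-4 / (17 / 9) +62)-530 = -3980 / 17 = -234.12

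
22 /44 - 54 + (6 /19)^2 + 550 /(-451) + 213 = 4688371 /29602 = 158.38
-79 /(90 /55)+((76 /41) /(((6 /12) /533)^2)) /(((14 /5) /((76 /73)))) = 7203498661 /9198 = 783159.24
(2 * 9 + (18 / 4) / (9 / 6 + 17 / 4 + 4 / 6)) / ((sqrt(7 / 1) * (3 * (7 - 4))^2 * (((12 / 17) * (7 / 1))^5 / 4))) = 7099285 * sqrt(7) / 158495791608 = 0.00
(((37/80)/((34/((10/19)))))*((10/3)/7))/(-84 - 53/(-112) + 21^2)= 0.00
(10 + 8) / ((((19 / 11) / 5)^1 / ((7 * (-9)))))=-62370 / 19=-3282.63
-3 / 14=-0.21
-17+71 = 54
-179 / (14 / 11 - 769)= 1969 / 8445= 0.23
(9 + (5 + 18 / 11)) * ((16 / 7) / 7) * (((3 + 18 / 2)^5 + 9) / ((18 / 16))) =608720384 / 539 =1129351.36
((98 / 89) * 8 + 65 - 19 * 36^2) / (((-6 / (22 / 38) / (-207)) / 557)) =-923723203821 / 3382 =-273129273.75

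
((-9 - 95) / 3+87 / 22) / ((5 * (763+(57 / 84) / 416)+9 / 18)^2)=-137507528704 / 65181062613332193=-0.00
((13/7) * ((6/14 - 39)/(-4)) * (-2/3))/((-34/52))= 15210/833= 18.26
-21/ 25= -0.84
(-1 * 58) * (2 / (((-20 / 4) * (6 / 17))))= 986 / 15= 65.73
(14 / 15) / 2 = 7 / 15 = 0.47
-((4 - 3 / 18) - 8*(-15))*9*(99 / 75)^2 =-2427381 / 1250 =-1941.90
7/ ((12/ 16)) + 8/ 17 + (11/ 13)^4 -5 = 7744136/ 1456611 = 5.32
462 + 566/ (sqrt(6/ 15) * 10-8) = 820/ 3-283 * sqrt(10)/ 6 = 124.18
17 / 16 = 1.06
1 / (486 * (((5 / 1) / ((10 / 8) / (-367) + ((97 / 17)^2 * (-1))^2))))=129960566903 / 297939452040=0.44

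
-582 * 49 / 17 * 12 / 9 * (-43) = 1635032 / 17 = 96178.35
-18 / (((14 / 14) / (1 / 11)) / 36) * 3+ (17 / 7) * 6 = -12486 / 77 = -162.16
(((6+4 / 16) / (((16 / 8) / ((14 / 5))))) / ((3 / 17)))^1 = 595 / 12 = 49.58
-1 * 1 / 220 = -0.00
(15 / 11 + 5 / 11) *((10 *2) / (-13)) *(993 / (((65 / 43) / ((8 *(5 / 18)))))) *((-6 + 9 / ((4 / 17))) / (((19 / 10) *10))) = -244807600 / 35321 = -6930.94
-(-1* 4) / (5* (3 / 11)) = 44 / 15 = 2.93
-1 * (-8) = 8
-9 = -9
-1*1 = -1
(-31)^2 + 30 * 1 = 991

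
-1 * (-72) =72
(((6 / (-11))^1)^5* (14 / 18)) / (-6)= 1008 / 161051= 0.01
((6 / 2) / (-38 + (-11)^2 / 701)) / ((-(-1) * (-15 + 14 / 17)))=11917 / 2130199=0.01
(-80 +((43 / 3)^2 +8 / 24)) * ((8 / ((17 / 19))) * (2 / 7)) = 344128 / 1071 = 321.31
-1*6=-6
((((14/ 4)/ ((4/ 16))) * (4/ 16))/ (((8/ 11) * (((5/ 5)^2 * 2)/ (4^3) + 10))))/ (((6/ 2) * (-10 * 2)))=-77/ 9630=-0.01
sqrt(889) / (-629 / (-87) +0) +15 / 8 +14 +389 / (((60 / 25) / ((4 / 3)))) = 87 * sqrt(889) / 629 +16703 / 72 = 236.11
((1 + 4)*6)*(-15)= -450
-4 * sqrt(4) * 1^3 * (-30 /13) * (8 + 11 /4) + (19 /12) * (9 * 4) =3321 /13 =255.46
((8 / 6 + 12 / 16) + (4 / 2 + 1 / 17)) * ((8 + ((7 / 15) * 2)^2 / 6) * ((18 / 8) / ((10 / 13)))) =98.69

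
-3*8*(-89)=2136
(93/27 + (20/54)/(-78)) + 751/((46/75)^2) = 4455931027/2228148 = 1999.84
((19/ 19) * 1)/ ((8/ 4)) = 1/ 2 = 0.50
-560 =-560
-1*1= -1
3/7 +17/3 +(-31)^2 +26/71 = 1442485/1491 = 967.46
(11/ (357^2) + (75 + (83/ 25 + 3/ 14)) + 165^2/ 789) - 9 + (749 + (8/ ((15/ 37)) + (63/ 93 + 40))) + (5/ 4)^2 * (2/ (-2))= 379014236141911/ 415636678800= 911.89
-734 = -734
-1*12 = -12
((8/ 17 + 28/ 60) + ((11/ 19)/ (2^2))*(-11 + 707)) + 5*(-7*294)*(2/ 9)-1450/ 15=-11054639/ 4845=-2281.66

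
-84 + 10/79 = -6626/79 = -83.87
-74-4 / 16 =-297 / 4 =-74.25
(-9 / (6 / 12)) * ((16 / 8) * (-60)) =2160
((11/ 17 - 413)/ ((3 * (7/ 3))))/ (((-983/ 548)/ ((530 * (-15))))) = -30539766000/ 116977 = -261074.96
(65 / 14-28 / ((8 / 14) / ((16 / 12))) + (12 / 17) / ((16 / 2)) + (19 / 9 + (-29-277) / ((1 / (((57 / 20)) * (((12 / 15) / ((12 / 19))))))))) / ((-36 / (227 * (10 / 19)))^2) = -3209573580047 / 250536888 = -12810.78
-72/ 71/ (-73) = 72/ 5183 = 0.01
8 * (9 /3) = 24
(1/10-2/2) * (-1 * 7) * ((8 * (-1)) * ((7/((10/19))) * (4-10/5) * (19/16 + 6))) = -192717/20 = -9635.85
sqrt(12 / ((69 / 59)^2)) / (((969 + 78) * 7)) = 118 * sqrt(3) / 505701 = 0.00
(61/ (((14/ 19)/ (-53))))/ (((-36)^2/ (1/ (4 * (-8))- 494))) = 971099443/ 580608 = 1672.56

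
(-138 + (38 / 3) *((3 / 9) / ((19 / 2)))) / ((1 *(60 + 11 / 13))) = -16094 / 7119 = -2.26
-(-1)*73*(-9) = -657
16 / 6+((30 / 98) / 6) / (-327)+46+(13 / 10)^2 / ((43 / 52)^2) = 51.14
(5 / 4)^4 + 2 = 1137 / 256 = 4.44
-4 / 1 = -4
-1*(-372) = 372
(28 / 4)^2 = 49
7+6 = 13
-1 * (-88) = 88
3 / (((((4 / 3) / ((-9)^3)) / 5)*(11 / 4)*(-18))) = 3645 / 22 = 165.68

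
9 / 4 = 2.25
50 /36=25 /18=1.39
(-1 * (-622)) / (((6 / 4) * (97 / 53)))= 65932 / 291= 226.57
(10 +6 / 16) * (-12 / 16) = -249 / 32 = -7.78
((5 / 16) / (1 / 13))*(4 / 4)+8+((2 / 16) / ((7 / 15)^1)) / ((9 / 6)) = 1371 / 112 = 12.24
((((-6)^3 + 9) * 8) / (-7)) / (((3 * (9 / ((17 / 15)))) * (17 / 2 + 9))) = 0.57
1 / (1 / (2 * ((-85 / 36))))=-85 / 18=-4.72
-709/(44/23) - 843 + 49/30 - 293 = -993287/660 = -1504.98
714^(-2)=1 / 509796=0.00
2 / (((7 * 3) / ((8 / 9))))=16 / 189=0.08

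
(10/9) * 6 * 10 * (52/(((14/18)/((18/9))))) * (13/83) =811200/581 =1396.21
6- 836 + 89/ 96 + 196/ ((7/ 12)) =-47335/ 96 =-493.07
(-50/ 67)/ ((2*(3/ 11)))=-1.37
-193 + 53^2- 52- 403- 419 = 1742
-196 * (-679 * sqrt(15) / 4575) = 133084 * sqrt(15) / 4575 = 112.66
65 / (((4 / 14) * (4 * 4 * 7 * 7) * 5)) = 13 / 224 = 0.06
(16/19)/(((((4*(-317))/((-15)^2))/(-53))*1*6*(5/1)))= 1590/6023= 0.26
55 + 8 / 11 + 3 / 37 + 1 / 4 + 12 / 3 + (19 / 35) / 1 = 3453057 / 56980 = 60.60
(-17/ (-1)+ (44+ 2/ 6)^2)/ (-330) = -811/ 135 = -6.01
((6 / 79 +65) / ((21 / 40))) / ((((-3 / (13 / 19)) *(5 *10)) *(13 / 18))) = -41128 / 52535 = -0.78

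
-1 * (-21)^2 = -441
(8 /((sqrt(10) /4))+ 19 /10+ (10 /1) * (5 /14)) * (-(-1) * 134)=25661 /35+ 2144 * sqrt(10) /5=2089.16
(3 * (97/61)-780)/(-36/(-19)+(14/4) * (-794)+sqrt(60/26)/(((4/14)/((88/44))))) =10863573 * sqrt(390)/200708617505+183700569/658061041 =0.28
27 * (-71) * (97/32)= -185949/32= -5810.91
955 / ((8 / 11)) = 10505 / 8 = 1313.12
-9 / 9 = -1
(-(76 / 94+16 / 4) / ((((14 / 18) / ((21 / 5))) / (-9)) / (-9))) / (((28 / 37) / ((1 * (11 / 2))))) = -15286.07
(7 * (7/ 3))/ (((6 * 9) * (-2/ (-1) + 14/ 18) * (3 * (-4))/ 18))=-49/ 300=-0.16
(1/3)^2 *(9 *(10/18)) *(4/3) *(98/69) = 1960/1863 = 1.05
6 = 6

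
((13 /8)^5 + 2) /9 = 436829 /294912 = 1.48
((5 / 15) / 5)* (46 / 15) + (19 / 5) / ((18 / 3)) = 377 / 450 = 0.84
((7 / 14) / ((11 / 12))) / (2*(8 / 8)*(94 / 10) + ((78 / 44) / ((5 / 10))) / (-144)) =1440 / 49567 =0.03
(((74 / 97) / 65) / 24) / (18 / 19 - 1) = -703 / 75660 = -0.01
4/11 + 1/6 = 35/66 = 0.53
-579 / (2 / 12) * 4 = -13896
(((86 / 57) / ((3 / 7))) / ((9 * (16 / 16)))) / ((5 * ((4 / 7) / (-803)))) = -1691921 / 15390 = -109.94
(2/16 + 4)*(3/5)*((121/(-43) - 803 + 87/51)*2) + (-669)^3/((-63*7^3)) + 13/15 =1040095936781/105307860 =9876.72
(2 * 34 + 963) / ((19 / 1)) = 1031 / 19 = 54.26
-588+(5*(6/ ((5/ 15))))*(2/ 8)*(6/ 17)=-9861/ 17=-580.06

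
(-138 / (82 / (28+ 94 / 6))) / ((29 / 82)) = -6026 / 29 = -207.79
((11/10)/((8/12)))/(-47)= -33/940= -0.04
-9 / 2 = -4.50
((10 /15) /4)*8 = 4 /3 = 1.33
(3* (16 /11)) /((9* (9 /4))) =64 /297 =0.22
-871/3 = -290.33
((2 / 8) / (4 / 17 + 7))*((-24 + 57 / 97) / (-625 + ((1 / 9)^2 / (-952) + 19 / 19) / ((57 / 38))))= 372132873 / 287200602053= 0.00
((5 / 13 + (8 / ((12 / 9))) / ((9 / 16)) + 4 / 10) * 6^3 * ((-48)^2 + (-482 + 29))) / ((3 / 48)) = 4761542016 / 65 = 73254492.55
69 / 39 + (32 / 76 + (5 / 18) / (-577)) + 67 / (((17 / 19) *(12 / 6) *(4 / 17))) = 1655310547 / 10261368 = 161.31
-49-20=-69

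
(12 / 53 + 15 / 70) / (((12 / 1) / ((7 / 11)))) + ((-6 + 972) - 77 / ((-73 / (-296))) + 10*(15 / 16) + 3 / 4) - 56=607.93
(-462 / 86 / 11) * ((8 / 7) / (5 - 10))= 24 / 215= 0.11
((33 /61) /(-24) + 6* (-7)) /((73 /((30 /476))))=-307605 /8478512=-0.04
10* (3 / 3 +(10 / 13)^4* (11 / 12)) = 1131830 / 85683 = 13.21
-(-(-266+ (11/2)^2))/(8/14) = -6601/16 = -412.56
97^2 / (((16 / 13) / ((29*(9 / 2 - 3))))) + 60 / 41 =436306659 / 1312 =332550.81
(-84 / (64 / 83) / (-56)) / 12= 83 / 512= 0.16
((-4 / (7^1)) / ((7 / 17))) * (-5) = 340 / 49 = 6.94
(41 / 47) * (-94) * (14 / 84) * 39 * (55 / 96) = -29315 / 96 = -305.36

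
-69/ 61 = -1.13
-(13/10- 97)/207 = 319/690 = 0.46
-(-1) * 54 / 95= 54 / 95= 0.57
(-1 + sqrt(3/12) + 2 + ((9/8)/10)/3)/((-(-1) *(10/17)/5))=2091/160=13.07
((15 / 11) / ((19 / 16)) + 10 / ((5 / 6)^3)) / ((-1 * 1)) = -96288 / 5225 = -18.43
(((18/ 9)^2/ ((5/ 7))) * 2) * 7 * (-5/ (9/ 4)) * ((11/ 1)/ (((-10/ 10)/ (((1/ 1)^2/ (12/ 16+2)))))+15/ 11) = 45472/ 99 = 459.31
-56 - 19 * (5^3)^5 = -579833984431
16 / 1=16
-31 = -31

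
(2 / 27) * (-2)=-4 / 27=-0.15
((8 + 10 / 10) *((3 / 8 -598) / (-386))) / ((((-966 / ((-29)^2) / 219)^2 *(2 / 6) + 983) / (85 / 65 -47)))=-144502935289038711 / 223101832123300520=-0.65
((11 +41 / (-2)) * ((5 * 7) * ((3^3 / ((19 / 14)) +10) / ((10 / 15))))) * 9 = -134190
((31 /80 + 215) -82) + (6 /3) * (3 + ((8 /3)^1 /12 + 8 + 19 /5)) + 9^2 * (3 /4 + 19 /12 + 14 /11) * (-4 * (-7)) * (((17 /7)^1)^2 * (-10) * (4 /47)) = -40889.10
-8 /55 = -0.15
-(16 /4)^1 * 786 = -3144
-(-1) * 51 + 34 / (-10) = 238 / 5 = 47.60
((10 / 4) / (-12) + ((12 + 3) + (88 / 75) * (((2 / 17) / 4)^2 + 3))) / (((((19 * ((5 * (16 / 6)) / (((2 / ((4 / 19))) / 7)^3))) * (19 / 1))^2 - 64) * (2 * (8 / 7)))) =1851757803 / 857008579174400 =0.00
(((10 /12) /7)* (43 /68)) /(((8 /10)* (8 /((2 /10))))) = 215 /91392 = 0.00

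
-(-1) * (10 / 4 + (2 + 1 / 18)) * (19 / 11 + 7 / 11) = 1066 / 99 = 10.77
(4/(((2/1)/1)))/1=2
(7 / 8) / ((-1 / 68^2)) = -4046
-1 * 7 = -7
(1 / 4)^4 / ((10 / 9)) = 9 / 2560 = 0.00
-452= -452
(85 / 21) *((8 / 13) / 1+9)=38.92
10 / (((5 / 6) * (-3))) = -4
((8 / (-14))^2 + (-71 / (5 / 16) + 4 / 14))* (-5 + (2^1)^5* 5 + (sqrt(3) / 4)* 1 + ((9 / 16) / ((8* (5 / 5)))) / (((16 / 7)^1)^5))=-577453827401971 / 16441671680 - 27757* sqrt(3) / 490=-35219.47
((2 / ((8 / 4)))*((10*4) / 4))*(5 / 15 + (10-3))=220 / 3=73.33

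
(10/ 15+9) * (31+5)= 348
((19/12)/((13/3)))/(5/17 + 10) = 323/9100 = 0.04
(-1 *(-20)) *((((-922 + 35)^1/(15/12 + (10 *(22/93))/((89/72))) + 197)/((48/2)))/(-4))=2910677/167592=17.37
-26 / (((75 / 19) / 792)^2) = -1046666.65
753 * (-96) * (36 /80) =-162648 /5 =-32529.60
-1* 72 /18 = -4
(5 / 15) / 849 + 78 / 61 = 198727 / 155367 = 1.28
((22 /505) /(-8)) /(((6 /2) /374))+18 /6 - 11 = -26297 /3030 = -8.68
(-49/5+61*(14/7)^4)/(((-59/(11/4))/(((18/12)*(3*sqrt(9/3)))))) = -478269*sqrt(3)/2360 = -351.01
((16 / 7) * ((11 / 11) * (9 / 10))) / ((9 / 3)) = 24 / 35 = 0.69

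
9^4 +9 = 6570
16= 16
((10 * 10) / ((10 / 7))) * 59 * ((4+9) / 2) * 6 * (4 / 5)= 128856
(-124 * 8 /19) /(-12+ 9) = 992 /57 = 17.40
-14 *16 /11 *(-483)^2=-52256736 /11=-4750612.36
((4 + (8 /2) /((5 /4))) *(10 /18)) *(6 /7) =3.43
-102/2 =-51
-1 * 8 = -8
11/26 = 0.42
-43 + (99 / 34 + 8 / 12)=-4021 / 102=-39.42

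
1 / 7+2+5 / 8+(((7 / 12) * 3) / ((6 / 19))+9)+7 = 1021 / 42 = 24.31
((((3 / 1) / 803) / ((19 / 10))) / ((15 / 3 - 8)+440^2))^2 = 900 / 8724399390963506041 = 0.00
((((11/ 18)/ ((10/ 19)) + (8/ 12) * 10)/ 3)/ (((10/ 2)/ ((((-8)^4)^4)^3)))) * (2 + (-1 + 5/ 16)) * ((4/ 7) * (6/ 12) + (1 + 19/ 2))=37067845685110756632578108468518693325397557248/ 225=164745980822714473922569400000000000000000000.00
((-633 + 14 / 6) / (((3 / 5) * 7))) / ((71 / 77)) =-104060 / 639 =-162.85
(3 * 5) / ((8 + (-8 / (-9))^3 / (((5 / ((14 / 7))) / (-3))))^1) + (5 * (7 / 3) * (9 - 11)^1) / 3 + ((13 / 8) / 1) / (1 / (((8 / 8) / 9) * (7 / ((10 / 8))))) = -609269 / 130440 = -4.67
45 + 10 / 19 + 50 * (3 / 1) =3715 / 19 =195.53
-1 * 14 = -14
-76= -76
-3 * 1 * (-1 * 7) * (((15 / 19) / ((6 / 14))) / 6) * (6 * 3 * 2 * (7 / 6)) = 5145 / 19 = 270.79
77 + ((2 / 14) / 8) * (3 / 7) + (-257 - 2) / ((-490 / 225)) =76807 / 392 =195.94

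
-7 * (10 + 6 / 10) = -371 / 5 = -74.20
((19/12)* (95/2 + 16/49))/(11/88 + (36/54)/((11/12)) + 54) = 979583/709569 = 1.38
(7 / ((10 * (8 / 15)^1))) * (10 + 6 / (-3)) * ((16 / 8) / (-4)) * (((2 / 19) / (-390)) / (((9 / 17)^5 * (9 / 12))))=9938999 / 218776545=0.05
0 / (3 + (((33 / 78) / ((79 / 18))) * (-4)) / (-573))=0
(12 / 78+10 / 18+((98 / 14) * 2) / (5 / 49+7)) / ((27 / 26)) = 18191 / 7047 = 2.58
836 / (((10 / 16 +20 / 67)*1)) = 40736 / 45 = 905.24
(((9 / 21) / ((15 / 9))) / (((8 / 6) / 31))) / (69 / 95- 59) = -15903 / 155008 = -0.10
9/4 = 2.25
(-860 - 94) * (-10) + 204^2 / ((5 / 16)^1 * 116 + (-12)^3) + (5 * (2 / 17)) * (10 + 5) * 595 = 99917466 / 6767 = 14765.40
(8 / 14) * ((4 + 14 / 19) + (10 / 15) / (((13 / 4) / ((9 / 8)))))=4908 / 1729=2.84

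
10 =10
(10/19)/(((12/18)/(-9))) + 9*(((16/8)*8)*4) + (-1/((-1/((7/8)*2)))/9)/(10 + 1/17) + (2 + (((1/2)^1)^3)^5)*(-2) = 14244293117/25214976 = 564.91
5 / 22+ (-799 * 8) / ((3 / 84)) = -3937467 / 22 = -178975.77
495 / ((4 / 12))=1485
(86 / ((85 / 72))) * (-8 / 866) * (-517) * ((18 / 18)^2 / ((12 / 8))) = 8536704 / 36805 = 231.94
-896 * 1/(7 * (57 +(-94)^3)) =128/830527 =0.00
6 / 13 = 0.46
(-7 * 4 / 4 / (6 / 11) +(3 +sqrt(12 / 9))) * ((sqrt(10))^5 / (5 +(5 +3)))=-2950 * sqrt(10) / 39 +200 * sqrt(30) / 39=-211.11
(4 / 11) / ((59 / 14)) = 56 / 649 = 0.09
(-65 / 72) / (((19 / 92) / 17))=-25415 / 342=-74.31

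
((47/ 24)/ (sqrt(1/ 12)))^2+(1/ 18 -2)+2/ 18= 707/ 16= 44.19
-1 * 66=-66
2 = 2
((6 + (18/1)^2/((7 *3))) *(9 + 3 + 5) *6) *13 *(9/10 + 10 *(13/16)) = 3590145/14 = 256438.93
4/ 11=0.36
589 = 589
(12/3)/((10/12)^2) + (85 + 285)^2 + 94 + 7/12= 41100103/300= 137000.34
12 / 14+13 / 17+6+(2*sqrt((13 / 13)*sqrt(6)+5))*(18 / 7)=907 / 119+36*sqrt(sqrt(6)+5) / 7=21.66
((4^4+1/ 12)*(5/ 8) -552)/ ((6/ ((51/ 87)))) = -639659/ 16704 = -38.29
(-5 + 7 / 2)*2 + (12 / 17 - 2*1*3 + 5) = -56 / 17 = -3.29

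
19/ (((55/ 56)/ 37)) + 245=960.78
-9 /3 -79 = -82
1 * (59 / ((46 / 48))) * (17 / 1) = 24072 / 23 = 1046.61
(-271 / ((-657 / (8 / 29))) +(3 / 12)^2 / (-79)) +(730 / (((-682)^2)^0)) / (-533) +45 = 561500431327 / 12836234736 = 43.74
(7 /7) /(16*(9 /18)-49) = -1 /41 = -0.02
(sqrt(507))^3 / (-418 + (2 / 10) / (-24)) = -790920* sqrt(3) / 50161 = -27.31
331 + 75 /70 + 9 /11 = 51265 /154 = 332.89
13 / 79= 0.16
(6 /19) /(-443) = -6 /8417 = -0.00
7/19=0.37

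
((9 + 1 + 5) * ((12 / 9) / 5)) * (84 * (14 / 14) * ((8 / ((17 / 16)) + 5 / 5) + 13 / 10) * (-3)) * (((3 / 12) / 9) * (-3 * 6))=421092 / 85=4954.02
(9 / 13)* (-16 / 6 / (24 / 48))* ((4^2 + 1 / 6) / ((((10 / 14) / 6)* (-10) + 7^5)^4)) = -18864657 / 25209735674878471585466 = -0.00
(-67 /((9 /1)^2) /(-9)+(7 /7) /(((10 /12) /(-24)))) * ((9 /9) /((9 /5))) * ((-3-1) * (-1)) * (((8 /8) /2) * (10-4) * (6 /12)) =-209282 /2187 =-95.69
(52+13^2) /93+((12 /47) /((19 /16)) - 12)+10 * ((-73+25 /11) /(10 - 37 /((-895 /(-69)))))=-633261787993 /5843908983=-108.36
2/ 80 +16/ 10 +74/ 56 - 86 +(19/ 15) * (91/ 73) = -4996021/ 61320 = -81.47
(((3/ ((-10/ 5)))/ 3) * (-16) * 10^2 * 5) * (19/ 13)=76000/ 13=5846.15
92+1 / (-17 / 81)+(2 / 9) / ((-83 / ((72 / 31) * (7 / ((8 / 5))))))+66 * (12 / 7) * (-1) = -7940889 / 306187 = -25.93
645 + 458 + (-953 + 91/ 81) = 12241/ 81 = 151.12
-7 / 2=-3.50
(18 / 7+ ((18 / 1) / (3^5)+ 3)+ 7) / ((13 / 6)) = 4780 / 819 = 5.84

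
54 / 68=27 / 34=0.79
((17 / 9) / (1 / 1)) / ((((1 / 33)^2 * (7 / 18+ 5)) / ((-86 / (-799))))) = 187308 / 4559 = 41.09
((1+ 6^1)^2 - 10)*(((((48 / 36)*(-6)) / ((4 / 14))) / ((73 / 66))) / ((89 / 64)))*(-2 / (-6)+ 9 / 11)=-817.53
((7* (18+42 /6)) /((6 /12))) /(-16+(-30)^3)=-175 /13508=-0.01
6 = 6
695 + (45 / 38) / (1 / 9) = 26815 / 38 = 705.66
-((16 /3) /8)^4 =-16 /81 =-0.20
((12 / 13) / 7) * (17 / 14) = 102 / 637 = 0.16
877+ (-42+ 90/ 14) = 5890/ 7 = 841.43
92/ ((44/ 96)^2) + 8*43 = 94616/ 121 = 781.95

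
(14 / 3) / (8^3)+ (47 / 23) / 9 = 12515 / 52992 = 0.24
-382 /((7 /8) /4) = -1746.29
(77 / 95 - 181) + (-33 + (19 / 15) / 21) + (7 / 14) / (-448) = -213.13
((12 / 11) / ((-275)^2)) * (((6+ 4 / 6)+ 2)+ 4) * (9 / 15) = 0.00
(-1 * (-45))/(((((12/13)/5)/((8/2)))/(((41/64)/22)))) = 39975/1408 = 28.39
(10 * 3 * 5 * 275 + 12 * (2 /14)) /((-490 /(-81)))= 11694861 /1715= 6819.16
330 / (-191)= -330 / 191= -1.73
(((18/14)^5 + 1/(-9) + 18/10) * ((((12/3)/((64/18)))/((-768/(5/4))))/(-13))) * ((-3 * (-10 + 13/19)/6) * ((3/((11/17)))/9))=3946340611/2244507353088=0.00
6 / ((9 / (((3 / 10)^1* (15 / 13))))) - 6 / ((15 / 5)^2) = -17 / 39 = -0.44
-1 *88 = -88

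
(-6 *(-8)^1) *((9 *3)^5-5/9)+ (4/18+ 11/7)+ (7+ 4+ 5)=43391094209/63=688747527.13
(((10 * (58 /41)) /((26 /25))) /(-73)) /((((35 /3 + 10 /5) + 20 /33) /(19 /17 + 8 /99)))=-14623250 /934633089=-0.02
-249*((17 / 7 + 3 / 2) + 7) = -38097 / 14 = -2721.21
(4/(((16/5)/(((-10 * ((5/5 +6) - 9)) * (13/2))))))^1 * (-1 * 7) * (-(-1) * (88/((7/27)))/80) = -19305/4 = -4826.25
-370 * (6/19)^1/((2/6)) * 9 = -59940/19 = -3154.74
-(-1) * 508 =508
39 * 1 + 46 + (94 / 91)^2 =86.07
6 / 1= 6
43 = 43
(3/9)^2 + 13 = 118/9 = 13.11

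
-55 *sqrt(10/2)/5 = -11 *sqrt(5) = -24.60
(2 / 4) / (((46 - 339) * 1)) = -1 / 586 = -0.00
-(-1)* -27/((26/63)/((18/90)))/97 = -1701/12610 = -0.13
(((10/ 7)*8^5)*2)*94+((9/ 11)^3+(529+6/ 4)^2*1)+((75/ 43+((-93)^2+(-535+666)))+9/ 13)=189386131633487/ 20832812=9090761.81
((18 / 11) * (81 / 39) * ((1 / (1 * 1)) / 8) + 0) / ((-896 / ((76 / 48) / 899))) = -1539 / 1842993152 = -0.00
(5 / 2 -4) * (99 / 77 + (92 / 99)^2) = -147457 / 45738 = -3.22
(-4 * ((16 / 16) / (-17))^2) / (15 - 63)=1 / 3468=0.00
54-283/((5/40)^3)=-144842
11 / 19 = 0.58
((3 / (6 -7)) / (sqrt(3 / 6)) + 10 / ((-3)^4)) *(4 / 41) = -0.40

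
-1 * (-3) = 3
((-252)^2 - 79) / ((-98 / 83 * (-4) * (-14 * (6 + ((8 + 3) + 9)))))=-5264275 / 142688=-36.89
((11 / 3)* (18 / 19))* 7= 462 / 19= 24.32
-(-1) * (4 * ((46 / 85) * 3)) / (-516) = -46 / 3655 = -0.01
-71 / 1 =-71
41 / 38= 1.08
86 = 86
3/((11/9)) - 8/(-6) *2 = 169/33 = 5.12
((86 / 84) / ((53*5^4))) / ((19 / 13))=559 / 26433750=0.00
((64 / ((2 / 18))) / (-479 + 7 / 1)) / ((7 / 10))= -720 / 413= -1.74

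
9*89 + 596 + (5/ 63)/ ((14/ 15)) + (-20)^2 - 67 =508645/ 294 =1730.09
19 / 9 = 2.11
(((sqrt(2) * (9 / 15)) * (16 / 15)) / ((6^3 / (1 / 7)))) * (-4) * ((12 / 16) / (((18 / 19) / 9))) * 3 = -19 * sqrt(2) / 525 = -0.05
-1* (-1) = 1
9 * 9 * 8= 648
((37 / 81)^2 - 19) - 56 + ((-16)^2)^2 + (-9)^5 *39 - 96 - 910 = -2238455.79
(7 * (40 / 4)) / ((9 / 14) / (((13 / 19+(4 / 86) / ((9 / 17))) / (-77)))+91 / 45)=-1.13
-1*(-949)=949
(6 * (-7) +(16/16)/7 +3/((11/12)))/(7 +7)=-2971/1078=-2.76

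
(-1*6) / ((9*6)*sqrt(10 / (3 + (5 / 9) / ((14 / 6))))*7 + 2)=102 / 3750671- 567*sqrt(3570) / 3750671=-0.01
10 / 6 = 5 / 3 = 1.67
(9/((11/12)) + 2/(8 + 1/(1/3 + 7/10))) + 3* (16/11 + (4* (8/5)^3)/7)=28666051/1337875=21.43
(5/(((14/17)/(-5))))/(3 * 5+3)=-425/252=-1.69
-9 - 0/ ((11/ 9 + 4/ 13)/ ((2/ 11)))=-9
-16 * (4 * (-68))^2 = -1183744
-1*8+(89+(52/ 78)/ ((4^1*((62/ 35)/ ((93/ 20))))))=1303/ 16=81.44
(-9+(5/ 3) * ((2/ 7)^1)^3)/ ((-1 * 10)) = 9221/ 10290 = 0.90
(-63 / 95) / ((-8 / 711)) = 44793 / 760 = 58.94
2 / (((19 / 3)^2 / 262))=4716 / 361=13.06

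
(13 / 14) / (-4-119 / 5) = -65 / 1946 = -0.03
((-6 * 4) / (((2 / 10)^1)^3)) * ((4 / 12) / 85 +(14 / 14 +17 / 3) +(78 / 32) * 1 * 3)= -1426275 / 34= -41949.26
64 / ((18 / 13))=416 / 9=46.22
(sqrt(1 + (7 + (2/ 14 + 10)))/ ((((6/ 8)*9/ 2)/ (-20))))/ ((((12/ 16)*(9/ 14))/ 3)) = -1280*sqrt(889)/ 243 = -157.06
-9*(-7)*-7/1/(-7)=63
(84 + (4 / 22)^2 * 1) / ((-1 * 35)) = -10168 / 4235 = -2.40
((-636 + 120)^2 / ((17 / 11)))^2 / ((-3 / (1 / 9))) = -317702339328 / 289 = -1099316053.04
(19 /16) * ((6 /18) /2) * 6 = 19 /16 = 1.19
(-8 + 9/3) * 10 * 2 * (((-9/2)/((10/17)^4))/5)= 751689/1000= 751.69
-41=-41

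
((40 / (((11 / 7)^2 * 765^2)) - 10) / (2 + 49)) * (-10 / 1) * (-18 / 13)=-566496232 / 208660023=-2.71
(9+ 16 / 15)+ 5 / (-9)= 428 / 45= 9.51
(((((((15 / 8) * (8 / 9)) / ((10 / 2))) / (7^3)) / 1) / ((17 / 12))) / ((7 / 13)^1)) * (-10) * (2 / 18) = -520 / 367353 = -0.00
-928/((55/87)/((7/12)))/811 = -47096/44605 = -1.06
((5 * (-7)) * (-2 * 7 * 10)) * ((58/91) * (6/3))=81200/13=6246.15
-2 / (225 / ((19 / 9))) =-0.02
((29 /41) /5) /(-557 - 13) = -0.00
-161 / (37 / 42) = -6762 / 37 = -182.76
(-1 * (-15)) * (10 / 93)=50 / 31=1.61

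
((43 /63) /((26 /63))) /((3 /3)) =43 /26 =1.65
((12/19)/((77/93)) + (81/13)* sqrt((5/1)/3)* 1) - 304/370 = -15916/270655 + 27* sqrt(15)/13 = 7.99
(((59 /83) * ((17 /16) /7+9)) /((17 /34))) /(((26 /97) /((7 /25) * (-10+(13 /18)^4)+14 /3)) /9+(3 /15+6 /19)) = 405921215127125 /16570041429544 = 24.50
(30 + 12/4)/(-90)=-11/30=-0.37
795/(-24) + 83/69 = -17621/552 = -31.92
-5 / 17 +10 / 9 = 125 / 153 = 0.82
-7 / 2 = -3.50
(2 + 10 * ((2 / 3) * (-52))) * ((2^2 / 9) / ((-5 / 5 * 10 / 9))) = 2068 / 15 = 137.87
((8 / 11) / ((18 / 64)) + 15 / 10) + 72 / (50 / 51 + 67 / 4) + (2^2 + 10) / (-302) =875977765 / 108141066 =8.10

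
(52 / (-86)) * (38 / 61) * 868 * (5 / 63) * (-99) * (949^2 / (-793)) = -466799510320 / 160003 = -2917442.24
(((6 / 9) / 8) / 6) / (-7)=-0.00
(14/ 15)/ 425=14/ 6375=0.00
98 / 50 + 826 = 20699 / 25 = 827.96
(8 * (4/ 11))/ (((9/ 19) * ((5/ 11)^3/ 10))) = 147136/ 225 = 653.94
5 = 5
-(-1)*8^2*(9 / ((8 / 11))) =792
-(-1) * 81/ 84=27/ 28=0.96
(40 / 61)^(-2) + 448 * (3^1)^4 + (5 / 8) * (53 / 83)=4819408243 / 132800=36290.72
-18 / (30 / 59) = -35.40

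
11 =11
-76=-76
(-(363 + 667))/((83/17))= -17510/83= -210.96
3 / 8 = 0.38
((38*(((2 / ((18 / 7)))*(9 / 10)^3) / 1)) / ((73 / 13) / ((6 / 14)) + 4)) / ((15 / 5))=140049 / 333500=0.42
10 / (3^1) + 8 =11.33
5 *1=5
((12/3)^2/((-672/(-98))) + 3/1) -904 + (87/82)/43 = -9505835/10578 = -898.64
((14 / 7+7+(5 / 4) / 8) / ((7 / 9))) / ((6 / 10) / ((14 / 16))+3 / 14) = 1465 / 112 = 13.08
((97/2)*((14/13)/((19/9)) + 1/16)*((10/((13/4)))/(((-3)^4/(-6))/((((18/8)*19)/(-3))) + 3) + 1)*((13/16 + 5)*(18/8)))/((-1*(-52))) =21251518443/1709793280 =12.43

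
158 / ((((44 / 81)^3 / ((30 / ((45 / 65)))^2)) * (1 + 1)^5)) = 19709079975 / 340736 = 57842.67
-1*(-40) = 40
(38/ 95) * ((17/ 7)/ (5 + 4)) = 34/ 315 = 0.11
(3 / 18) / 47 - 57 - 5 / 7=-113921 / 1974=-57.71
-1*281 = -281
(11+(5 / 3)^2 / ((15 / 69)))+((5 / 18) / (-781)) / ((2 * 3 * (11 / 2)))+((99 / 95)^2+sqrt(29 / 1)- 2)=28.25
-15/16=-0.94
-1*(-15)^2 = -225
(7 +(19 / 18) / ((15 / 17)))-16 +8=0.20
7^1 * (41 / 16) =17.94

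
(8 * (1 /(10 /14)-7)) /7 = -32 /5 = -6.40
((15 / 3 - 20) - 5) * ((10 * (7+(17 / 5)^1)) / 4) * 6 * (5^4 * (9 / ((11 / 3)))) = -52650000 / 11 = -4786363.64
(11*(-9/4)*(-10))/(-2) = -495/4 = -123.75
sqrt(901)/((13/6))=6*sqrt(901)/13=13.85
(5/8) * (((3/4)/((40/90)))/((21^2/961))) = 14415/6272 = 2.30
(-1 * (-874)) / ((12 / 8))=582.67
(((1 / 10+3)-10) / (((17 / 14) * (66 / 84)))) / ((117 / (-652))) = 1469608 / 36465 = 40.30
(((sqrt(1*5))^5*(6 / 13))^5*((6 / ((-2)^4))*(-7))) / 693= -79101562500*sqrt(5) / 4084223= -43307.25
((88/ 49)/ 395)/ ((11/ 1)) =8/ 19355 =0.00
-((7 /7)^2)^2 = -1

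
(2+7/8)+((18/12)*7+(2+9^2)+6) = 819/8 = 102.38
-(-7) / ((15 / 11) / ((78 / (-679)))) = -286 / 485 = -0.59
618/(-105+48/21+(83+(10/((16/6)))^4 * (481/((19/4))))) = 1753472/56762189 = 0.03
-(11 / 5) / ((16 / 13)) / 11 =-13 / 80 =-0.16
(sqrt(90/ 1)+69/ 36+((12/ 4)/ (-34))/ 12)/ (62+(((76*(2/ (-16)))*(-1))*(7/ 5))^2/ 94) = 915325/ 30624939+9400*sqrt(10)/ 200163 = 0.18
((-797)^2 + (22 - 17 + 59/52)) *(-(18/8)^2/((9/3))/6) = -297280683/1664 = -178654.26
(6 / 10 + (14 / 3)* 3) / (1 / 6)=438 / 5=87.60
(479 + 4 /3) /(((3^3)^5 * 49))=1441 /2109289329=0.00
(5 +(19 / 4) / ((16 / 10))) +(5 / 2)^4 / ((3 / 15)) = 6505 / 32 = 203.28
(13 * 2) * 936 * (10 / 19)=243360 / 19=12808.42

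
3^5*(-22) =-5346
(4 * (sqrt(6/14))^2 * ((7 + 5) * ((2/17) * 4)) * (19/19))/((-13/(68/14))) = -2304/637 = -3.62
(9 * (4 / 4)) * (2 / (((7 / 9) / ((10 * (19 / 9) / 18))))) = 190 / 7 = 27.14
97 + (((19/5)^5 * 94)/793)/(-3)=488381069/7434375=65.69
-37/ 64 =-0.58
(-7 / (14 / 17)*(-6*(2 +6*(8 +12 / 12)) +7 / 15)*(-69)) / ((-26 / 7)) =13775321 / 260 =52982.00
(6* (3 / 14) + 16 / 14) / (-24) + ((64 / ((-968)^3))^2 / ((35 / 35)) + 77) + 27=438250138525320461 / 4218047738313024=103.90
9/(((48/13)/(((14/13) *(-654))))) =-6867/4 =-1716.75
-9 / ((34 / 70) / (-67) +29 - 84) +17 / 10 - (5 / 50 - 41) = 27580821 / 644960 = 42.76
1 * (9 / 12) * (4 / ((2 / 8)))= 12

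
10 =10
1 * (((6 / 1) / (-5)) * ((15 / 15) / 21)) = -2 / 35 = -0.06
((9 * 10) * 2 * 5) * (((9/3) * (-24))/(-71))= 64800/71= 912.68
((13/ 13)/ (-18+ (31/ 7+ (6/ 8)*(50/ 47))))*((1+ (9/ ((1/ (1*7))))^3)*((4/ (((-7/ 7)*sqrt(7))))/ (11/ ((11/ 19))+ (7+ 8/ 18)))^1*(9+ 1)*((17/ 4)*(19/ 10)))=2009635776*sqrt(7)/ 58835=90371.32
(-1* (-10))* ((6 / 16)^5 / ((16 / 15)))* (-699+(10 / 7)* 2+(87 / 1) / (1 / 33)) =34682175 / 229376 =151.20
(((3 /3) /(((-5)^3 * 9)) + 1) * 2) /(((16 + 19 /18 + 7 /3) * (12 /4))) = 4496 /130875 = 0.03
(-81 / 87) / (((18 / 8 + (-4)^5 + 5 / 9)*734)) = 486 / 391268609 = 0.00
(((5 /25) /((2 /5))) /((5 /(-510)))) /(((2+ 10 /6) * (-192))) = 51 /704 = 0.07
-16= -16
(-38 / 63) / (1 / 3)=-38 / 21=-1.81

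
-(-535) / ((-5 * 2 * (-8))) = 107 / 16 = 6.69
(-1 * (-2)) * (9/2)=9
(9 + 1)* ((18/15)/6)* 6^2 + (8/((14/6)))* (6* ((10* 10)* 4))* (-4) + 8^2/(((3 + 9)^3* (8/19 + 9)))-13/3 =-1111233836/33831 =-32846.62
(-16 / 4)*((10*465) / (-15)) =1240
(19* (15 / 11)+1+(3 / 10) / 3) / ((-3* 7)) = -2971 / 2310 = -1.29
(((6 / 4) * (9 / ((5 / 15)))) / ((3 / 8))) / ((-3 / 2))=-72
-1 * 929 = -929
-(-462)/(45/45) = 462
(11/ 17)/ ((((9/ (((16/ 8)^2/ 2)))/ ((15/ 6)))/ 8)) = 440/ 153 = 2.88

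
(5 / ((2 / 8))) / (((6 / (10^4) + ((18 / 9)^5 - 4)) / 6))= 600000 / 140003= 4.29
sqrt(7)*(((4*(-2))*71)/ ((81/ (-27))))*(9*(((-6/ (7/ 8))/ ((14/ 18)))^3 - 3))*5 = -689902867800*sqrt(7)/ 117649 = -15514891.05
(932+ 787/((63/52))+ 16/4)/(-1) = -99892/63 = -1585.59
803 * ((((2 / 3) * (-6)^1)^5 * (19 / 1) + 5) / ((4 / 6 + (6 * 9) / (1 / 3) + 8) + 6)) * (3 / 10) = -2652309 / 100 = -26523.09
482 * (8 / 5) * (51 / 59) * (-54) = -35998.05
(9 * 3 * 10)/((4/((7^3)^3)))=5447736945/2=2723868472.50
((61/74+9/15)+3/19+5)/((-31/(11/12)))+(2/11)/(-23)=-134008079/661635480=-0.20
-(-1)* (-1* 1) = -1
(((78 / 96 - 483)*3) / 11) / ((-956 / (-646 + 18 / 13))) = -88.67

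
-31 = -31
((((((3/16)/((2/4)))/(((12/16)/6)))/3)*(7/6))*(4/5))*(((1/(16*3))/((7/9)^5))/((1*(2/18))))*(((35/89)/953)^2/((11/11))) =295245/2820018007688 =0.00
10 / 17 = 0.59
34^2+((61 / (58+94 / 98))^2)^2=80608020333750037 / 69661074235041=1157.15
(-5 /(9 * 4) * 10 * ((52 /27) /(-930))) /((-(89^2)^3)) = -65 /11231280194427639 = -0.00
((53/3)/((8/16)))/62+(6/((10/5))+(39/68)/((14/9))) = 3.94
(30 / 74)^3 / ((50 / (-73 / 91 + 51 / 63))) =45 / 4609423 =0.00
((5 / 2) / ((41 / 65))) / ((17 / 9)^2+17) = 26325 / 136612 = 0.19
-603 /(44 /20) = -3015 /11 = -274.09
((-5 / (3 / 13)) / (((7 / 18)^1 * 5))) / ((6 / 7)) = -13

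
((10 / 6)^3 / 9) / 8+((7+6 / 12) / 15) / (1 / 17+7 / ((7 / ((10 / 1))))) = 4211 / 36936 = 0.11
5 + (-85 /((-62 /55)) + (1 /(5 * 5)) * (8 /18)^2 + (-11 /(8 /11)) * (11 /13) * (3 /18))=1022092993 /13057200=78.28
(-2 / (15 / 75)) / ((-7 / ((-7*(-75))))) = 750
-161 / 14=-23 / 2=-11.50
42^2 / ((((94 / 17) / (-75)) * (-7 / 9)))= 1445850 / 47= 30762.77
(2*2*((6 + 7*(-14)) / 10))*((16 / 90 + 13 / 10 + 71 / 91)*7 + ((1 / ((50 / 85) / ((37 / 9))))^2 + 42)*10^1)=-34012.46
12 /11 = 1.09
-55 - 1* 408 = -463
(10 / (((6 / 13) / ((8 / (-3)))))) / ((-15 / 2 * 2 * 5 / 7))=728 / 135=5.39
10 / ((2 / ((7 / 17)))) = 35 / 17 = 2.06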